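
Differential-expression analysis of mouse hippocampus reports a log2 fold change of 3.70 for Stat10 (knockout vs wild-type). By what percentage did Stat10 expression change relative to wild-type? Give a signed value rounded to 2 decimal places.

Fold change = 2^(3.70) = 12.9960
Percent change = (FC − 1) × 100% = (12.9960 − 1) × 100 = 1199.60%

1199.60%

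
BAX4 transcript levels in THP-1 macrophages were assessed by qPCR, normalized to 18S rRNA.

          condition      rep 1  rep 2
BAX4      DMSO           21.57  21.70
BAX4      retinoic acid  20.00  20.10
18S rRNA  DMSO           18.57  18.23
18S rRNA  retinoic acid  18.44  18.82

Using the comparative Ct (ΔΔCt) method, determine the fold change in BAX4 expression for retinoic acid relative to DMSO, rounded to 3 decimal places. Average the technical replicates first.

Mean Ct: BAX4 DMSO 21.635; BAX4 retinoic acid 20.050; 18S rRNA DMSO 18.400; 18S rRNA retinoic acid 18.630
ΔCt(DMSO) = 21.635 − 18.400 = 3.235
ΔCt(retinoic acid) = 20.050 − 18.630 = 1.420
ΔΔCt = 1.420 − 3.235 = -1.815
Fold change = 2^(−(-1.815)) = 2^1.815 = 3.5186

3.519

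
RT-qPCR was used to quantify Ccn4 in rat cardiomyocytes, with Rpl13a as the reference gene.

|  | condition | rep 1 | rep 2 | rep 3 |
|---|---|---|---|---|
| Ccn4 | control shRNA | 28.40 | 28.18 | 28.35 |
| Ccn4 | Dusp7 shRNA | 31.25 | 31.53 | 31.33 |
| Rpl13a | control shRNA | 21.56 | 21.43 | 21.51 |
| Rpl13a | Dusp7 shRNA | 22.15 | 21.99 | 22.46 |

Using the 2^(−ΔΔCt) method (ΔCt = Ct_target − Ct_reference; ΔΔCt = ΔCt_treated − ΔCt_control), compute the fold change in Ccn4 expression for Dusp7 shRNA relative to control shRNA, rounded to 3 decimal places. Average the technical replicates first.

Mean Ct: Ccn4 control shRNA 28.310; Ccn4 Dusp7 shRNA 31.370; Rpl13a control shRNA 21.500; Rpl13a Dusp7 shRNA 22.200
ΔCt(control shRNA) = 28.310 − 21.500 = 6.810
ΔCt(Dusp7 shRNA) = 31.370 − 22.200 = 9.170
ΔΔCt = 9.170 − 6.810 = 2.360
Fold change = 2^(−2.360) = 0.1948

0.195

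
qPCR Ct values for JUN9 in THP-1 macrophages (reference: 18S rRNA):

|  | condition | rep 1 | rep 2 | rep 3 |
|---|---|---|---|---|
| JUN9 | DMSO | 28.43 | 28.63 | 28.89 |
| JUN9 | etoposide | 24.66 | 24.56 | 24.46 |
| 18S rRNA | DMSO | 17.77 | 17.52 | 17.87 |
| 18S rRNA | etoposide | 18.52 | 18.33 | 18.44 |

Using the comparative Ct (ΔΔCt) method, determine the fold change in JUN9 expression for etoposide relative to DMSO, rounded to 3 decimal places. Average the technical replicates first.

Mean Ct: JUN9 DMSO 28.650; JUN9 etoposide 24.560; 18S rRNA DMSO 17.720; 18S rRNA etoposide 18.430
ΔCt(DMSO) = 28.650 − 17.720 = 10.930
ΔCt(etoposide) = 24.560 − 18.430 = 6.130
ΔΔCt = 6.130 − 10.930 = -4.800
Fold change = 2^(−(-4.800)) = 2^4.800 = 27.8576

27.858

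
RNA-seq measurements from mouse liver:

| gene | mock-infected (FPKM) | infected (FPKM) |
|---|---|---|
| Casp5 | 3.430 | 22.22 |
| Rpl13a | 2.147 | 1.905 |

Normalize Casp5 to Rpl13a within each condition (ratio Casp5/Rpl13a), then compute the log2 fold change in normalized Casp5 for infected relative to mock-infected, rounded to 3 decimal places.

Casp5/Rpl13a (mock-infected) = 3.430 / 2.147 = 1.5976
Casp5/Rpl13a (infected) = 22.22 / 1.905 = 11.664
Fold change = 11.664 / 1.5976 = 7.3011
log2(7.3011) = 2.8681

2.868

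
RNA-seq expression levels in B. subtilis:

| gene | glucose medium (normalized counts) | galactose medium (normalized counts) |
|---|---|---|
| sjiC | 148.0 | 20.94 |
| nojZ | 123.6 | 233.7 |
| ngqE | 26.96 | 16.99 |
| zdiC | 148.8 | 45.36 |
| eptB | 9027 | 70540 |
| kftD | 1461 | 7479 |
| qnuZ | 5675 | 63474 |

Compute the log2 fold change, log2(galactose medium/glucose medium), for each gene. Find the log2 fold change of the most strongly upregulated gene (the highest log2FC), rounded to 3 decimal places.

log2(20.94/148.0) = -2.821  (sjiC)
log2(233.7/123.6) = 0.919  (nojZ)
log2(16.99/26.96) = -0.666  (ngqE)
log2(45.36/148.8) = -1.714  (zdiC)
log2(70540/9027) = 2.966  (eptB)
log2(7479/1461) = 2.356  (kftD)
log2(63474/5675) = 3.483  (qnuZ)
qnuZ is most strongly upregulated.

3.483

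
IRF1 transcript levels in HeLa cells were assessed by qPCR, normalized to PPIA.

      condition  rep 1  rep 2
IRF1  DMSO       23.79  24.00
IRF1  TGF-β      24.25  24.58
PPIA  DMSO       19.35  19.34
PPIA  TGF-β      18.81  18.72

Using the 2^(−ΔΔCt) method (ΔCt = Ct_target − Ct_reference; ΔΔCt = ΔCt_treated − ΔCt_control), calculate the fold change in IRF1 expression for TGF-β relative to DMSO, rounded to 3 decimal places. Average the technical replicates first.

Mean Ct: IRF1 DMSO 23.895; IRF1 TGF-β 24.415; PPIA DMSO 19.345; PPIA TGF-β 18.765
ΔCt(DMSO) = 23.895 − 19.345 = 4.550
ΔCt(TGF-β) = 24.415 − 18.765 = 5.650
ΔΔCt = 5.650 − 4.550 = 1.100
Fold change = 2^(−1.100) = 0.4665

0.467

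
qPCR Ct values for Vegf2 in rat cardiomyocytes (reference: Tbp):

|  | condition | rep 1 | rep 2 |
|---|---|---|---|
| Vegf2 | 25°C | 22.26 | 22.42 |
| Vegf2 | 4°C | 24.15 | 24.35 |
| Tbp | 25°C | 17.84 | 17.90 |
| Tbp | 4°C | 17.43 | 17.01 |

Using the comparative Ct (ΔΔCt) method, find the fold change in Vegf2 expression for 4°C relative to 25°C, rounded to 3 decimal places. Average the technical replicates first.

0.170

Mean Ct: Vegf2 25°C 22.340; Vegf2 4°C 24.250; Tbp 25°C 17.870; Tbp 4°C 17.220
ΔCt(25°C) = 22.340 − 17.870 = 4.470
ΔCt(4°C) = 24.250 − 17.220 = 7.030
ΔΔCt = 7.030 − 4.470 = 2.560
Fold change = 2^(−2.560) = 0.1696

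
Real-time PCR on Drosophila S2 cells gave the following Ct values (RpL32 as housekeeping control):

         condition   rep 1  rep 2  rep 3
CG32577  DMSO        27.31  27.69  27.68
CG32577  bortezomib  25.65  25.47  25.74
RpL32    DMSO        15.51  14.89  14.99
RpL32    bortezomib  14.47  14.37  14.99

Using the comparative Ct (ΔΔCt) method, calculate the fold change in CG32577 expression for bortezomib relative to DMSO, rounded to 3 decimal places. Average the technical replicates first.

Mean Ct: CG32577 DMSO 27.560; CG32577 bortezomib 25.620; RpL32 DMSO 15.130; RpL32 bortezomib 14.610
ΔCt(DMSO) = 27.560 − 15.130 = 12.430
ΔCt(bortezomib) = 25.620 − 14.610 = 11.010
ΔΔCt = 11.010 − 12.430 = -1.420
Fold change = 2^(−(-1.420)) = 2^1.420 = 2.6759

2.676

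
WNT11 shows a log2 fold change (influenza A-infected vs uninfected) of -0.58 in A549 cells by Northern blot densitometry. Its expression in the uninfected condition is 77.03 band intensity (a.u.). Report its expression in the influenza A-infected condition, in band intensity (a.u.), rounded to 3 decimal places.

51.530

Fold change = 2^(-0.58) = 0.6690
influenza A-infected expression = 77.03 × 0.6690 = 51.530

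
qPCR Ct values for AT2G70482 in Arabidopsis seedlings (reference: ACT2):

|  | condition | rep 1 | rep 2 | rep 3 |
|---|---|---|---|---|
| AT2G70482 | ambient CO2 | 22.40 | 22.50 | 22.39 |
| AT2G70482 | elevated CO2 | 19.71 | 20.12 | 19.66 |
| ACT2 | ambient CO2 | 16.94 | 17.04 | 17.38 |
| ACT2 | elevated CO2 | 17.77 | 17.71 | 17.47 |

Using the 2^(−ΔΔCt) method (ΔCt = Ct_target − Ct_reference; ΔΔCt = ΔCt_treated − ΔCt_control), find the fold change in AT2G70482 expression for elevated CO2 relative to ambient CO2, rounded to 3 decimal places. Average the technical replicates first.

Mean Ct: AT2G70482 ambient CO2 22.430; AT2G70482 elevated CO2 19.830; ACT2 ambient CO2 17.120; ACT2 elevated CO2 17.650
ΔCt(ambient CO2) = 22.430 − 17.120 = 5.310
ΔCt(elevated CO2) = 19.830 − 17.650 = 2.180
ΔΔCt = 2.180 − 5.310 = -3.130
Fold change = 2^(−(-3.130)) = 2^3.130 = 8.7543

8.754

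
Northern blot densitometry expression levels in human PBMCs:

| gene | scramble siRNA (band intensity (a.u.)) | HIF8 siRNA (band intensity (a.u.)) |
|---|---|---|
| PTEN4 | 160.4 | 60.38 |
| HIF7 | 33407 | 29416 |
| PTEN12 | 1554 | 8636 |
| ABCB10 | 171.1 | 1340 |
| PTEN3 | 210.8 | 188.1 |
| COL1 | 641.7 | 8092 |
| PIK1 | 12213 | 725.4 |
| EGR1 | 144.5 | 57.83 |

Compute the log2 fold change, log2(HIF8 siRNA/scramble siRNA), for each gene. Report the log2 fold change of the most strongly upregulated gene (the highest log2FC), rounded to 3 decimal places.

3.657

log2(60.38/160.4) = -1.410  (PTEN4)
log2(29416/33407) = -0.184  (HIF7)
log2(8636/1554) = 2.474  (PTEN12)
log2(1340/171.1) = 2.969  (ABCB10)
log2(188.1/210.8) = -0.164  (PTEN3)
log2(8092/641.7) = 3.657  (COL1)
log2(725.4/12213) = -4.073  (PIK1)
log2(57.83/144.5) = -1.321  (EGR1)
COL1 is most strongly upregulated.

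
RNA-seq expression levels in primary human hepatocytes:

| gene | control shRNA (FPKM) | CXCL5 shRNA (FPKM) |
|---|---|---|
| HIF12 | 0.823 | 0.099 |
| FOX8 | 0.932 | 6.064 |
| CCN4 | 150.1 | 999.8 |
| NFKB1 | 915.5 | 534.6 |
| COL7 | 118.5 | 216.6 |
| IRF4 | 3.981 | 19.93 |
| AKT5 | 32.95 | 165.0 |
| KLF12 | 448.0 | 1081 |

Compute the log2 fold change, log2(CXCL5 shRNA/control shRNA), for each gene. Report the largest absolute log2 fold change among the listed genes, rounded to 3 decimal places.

log2(0.099/0.823) = -3.055  (HIF12)
log2(6.064/0.932) = 2.702  (FOX8)
log2(999.8/150.1) = 2.736  (CCN4)
log2(534.6/915.5) = -0.776  (NFKB1)
log2(216.6/118.5) = 0.870  (COL7)
log2(19.93/3.981) = 2.324  (IRF4)
log2(165.0/32.95) = 2.324  (AKT5)
log2(1081/448.0) = 1.271  (KLF12)
The largest magnitude belongs to HIF12.

3.055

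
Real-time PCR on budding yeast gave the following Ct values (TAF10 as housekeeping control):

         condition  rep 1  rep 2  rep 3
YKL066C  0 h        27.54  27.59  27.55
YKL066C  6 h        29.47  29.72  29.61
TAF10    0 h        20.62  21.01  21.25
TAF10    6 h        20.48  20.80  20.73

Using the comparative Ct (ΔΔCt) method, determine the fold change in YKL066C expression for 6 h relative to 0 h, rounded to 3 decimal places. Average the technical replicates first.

0.199

Mean Ct: YKL066C 0 h 27.560; YKL066C 6 h 29.600; TAF10 0 h 20.960; TAF10 6 h 20.670
ΔCt(0 h) = 27.560 − 20.960 = 6.600
ΔCt(6 h) = 29.600 − 20.670 = 8.930
ΔΔCt = 8.930 − 6.600 = 2.330
Fold change = 2^(−2.330) = 0.1989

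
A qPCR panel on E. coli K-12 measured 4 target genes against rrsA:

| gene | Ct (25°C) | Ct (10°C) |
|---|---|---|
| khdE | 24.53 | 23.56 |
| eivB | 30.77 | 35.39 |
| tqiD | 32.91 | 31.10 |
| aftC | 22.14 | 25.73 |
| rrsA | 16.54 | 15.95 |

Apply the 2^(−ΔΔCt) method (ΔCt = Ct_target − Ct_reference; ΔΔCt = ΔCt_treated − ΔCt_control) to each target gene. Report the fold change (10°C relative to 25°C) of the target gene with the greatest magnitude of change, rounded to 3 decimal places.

0.027

khdE: ΔΔCt = (23.56−15.95) − (24.53−16.54) = 7.61 − 7.99 = -0.38; fold change = 2^0.38 = 1.301
eivB: ΔΔCt = (35.39−15.95) − (30.77−16.54) = 19.44 − 14.23 = 5.21; fold change = 2^-5.21 = 0.027
tqiD: ΔΔCt = (31.10−15.95) − (32.91−16.54) = 15.15 − 16.37 = -1.22; fold change = 2^1.22 = 2.329
aftC: ΔΔCt = (25.73−15.95) − (22.14−16.54) = 9.78 − 5.60 = 4.18; fold change = 2^-4.18 = 0.055
eivB has the largest |ΔΔCt| = 5.21.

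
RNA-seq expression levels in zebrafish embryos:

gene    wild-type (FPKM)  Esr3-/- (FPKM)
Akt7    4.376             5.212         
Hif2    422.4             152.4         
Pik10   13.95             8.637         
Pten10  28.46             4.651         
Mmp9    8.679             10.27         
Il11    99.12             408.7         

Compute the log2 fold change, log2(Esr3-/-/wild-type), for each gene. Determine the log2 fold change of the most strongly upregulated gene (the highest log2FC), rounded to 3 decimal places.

log2(5.212/4.376) = 0.252  (Akt7)
log2(152.4/422.4) = -1.471  (Hif2)
log2(8.637/13.95) = -0.692  (Pik10)
log2(4.651/28.46) = -2.613  (Pten10)
log2(10.27/8.679) = 0.243  (Mmp9)
log2(408.7/99.12) = 2.044  (Il11)
Il11 is most strongly upregulated.

2.044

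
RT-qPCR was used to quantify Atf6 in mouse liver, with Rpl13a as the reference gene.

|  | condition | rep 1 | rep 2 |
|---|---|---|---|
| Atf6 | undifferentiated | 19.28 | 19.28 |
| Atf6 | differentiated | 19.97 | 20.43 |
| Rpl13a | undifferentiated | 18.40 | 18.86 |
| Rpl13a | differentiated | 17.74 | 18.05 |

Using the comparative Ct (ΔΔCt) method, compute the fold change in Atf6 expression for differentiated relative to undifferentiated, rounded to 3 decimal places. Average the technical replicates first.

0.318

Mean Ct: Atf6 undifferentiated 19.280; Atf6 differentiated 20.200; Rpl13a undifferentiated 18.630; Rpl13a differentiated 17.895
ΔCt(undifferentiated) = 19.280 − 18.630 = 0.650
ΔCt(differentiated) = 20.200 − 17.895 = 2.305
ΔΔCt = 2.305 − 0.650 = 1.655
Fold change = 2^(−1.655) = 0.3175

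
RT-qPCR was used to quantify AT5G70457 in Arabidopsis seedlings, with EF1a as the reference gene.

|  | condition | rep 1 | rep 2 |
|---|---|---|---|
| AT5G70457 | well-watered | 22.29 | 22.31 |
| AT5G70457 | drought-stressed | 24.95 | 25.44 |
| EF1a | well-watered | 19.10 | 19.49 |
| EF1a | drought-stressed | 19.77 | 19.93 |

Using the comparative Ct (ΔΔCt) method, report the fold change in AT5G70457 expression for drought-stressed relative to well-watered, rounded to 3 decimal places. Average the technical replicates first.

Mean Ct: AT5G70457 well-watered 22.300; AT5G70457 drought-stressed 25.195; EF1a well-watered 19.295; EF1a drought-stressed 19.850
ΔCt(well-watered) = 22.300 − 19.295 = 3.005
ΔCt(drought-stressed) = 25.195 − 19.850 = 5.345
ΔΔCt = 5.345 − 3.005 = 2.340
Fold change = 2^(−2.340) = 0.1975

0.198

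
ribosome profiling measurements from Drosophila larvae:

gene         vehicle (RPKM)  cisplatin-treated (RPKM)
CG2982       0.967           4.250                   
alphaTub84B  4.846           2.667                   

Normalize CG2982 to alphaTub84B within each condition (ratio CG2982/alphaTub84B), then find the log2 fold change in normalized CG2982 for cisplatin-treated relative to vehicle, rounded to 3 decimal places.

CG2982/alphaTub84B (vehicle) = 0.967 / 4.846 = 0.19955
CG2982/alphaTub84B (cisplatin-treated) = 4.250 / 2.667 = 1.5936
Fold change = 1.5936 / 0.19955 = 7.9859
log2(7.9859) = 2.9975

2.997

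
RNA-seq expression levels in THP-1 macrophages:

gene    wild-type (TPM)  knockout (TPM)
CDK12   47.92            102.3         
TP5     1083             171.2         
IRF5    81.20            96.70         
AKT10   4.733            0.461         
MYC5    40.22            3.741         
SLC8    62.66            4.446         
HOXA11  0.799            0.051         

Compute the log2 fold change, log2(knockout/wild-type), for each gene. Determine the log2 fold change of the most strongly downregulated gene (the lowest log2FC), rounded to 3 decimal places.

log2(102.3/47.92) = 1.094  (CDK12)
log2(171.2/1083) = -2.661  (TP5)
log2(96.70/81.20) = 0.252  (IRF5)
log2(0.461/4.733) = -3.360  (AKT10)
log2(3.741/40.22) = -3.426  (MYC5)
log2(4.446/62.66) = -3.817  (SLC8)
log2(0.051/0.799) = -3.970  (HOXA11)
HOXA11 is most strongly downregulated.

-3.970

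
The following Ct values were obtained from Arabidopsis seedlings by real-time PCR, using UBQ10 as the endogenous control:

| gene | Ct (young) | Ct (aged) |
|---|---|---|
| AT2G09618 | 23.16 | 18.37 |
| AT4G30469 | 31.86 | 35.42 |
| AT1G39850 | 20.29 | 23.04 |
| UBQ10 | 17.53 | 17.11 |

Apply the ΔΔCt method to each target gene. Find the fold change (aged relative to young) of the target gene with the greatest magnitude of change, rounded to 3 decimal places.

AT2G09618: ΔΔCt = (18.37−17.11) − (23.16−17.53) = 1.26 − 5.63 = -4.37; fold change = 2^4.37 = 20.678
AT4G30469: ΔΔCt = (35.42−17.11) − (31.86−17.53) = 18.31 − 14.33 = 3.98; fold change = 2^-3.98 = 0.063
AT1G39850: ΔΔCt = (23.04−17.11) − (20.29−17.53) = 5.93 − 2.76 = 3.17; fold change = 2^-3.17 = 0.111
AT2G09618 has the largest |ΔΔCt| = 4.37.

20.678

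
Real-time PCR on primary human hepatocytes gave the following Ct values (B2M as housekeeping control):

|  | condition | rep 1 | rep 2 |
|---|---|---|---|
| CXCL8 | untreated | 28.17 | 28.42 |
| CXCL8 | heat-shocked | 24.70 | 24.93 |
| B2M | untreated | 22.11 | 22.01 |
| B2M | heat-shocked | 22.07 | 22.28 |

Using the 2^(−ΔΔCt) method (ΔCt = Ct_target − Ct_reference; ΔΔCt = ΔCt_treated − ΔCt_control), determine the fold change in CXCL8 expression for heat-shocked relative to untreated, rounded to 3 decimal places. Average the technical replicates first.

12.084

Mean Ct: CXCL8 untreated 28.295; CXCL8 heat-shocked 24.815; B2M untreated 22.060; B2M heat-shocked 22.175
ΔCt(untreated) = 28.295 − 22.060 = 6.235
ΔCt(heat-shocked) = 24.815 − 22.175 = 2.640
ΔΔCt = 2.640 − 6.235 = -3.595
Fold change = 2^(−(-3.595)) = 2^3.595 = 12.0838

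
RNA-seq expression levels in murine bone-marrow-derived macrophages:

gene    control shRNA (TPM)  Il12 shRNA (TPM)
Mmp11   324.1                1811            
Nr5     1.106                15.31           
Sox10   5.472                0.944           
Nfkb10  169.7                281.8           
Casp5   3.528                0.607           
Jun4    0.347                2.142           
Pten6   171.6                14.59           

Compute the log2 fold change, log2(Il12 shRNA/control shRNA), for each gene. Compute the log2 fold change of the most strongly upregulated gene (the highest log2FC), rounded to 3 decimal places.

log2(1811/324.1) = 2.482  (Mmp11)
log2(15.31/1.106) = 3.791  (Nr5)
log2(0.944/5.472) = -2.535  (Sox10)
log2(281.8/169.7) = 0.732  (Nfkb10)
log2(0.607/3.528) = -2.539  (Casp5)
log2(2.142/0.347) = 2.626  (Jun4)
log2(14.59/171.6) = -3.556  (Pten6)
Nr5 is most strongly upregulated.

3.791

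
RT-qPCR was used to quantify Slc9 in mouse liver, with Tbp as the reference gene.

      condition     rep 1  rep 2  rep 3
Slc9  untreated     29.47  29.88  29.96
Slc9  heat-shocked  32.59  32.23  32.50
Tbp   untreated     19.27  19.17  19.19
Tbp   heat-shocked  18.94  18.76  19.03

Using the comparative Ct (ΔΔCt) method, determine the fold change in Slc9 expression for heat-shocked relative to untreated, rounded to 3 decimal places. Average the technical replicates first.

0.128

Mean Ct: Slc9 untreated 29.770; Slc9 heat-shocked 32.440; Tbp untreated 19.210; Tbp heat-shocked 18.910
ΔCt(untreated) = 29.770 − 19.210 = 10.560
ΔCt(heat-shocked) = 32.440 − 18.910 = 13.530
ΔΔCt = 13.530 − 10.560 = 2.970
Fold change = 2^(−2.970) = 0.1276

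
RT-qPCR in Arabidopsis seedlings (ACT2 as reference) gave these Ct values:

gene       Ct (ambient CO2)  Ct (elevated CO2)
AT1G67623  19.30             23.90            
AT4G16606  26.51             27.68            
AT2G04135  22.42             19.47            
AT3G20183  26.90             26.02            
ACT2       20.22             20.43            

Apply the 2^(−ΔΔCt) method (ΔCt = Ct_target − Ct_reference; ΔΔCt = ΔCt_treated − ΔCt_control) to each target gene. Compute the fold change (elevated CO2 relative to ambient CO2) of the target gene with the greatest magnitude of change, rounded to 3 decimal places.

AT1G67623: ΔΔCt = (23.90−20.43) − (19.30−20.22) = 3.47 − (-0.92) = 4.39; fold change = 2^-4.39 = 0.048
AT4G16606: ΔΔCt = (27.68−20.43) − (26.51−20.22) = 7.25 − 6.29 = 0.96; fold change = 2^-0.96 = 0.514
AT2G04135: ΔΔCt = (19.47−20.43) − (22.42−20.22) = -0.96 − 2.20 = -3.16; fold change = 2^3.16 = 8.938
AT3G20183: ΔΔCt = (26.02−20.43) − (26.90−20.22) = 5.59 − 6.68 = -1.09; fold change = 2^1.09 = 2.129
AT1G67623 has the largest |ΔΔCt| = 4.39.

0.048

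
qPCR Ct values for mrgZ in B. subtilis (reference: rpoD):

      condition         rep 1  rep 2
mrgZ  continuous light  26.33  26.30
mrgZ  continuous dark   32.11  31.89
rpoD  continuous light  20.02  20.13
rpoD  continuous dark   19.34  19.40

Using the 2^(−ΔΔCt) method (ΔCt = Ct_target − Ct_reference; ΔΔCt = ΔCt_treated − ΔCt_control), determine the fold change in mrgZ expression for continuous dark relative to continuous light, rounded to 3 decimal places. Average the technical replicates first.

Mean Ct: mrgZ continuous light 26.315; mrgZ continuous dark 32.000; rpoD continuous light 20.075; rpoD continuous dark 19.370
ΔCt(continuous light) = 26.315 − 20.075 = 6.240
ΔCt(continuous dark) = 32.000 − 19.370 = 12.630
ΔΔCt = 12.630 − 6.240 = 6.390
Fold change = 2^(−6.390) = 0.0119

0.012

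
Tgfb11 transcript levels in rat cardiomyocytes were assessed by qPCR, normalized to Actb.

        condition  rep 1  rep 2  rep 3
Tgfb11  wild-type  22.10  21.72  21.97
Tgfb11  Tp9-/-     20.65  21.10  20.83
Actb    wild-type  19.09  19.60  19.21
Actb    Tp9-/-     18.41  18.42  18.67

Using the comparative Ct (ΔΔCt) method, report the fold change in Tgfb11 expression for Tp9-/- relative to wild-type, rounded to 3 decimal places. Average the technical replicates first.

Mean Ct: Tgfb11 wild-type 21.930; Tgfb11 Tp9-/- 20.860; Actb wild-type 19.300; Actb Tp9-/- 18.500
ΔCt(wild-type) = 21.930 − 19.300 = 2.630
ΔCt(Tp9-/-) = 20.860 − 18.500 = 2.360
ΔΔCt = 2.360 − 2.630 = -0.270
Fold change = 2^(−(-0.270)) = 2^0.270 = 1.2058

1.206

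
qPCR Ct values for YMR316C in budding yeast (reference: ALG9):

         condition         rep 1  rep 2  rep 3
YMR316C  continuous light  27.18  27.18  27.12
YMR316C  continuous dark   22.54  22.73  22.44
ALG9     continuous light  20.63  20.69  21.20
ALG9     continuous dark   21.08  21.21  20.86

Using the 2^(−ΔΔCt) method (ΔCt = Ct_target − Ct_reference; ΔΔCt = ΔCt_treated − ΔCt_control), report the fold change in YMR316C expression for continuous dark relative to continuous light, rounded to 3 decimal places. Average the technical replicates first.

Mean Ct: YMR316C continuous light 27.160; YMR316C continuous dark 22.570; ALG9 continuous light 20.840; ALG9 continuous dark 21.050
ΔCt(continuous light) = 27.160 − 20.840 = 6.320
ΔCt(continuous dark) = 22.570 − 21.050 = 1.520
ΔΔCt = 1.520 − 6.320 = -4.800
Fold change = 2^(−(-4.800)) = 2^4.800 = 27.8576

27.858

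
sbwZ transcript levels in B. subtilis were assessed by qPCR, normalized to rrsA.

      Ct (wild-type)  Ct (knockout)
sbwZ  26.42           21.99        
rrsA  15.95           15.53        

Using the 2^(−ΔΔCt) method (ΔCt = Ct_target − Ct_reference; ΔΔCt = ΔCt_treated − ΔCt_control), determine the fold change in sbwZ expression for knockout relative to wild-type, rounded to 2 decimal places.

ΔCt(wild-type) = 26.420 − 15.950 = 10.470
ΔCt(knockout) = 21.990 − 15.530 = 6.460
ΔΔCt = 6.460 − 10.470 = -4.010
Fold change = 2^(−(-4.010)) = 2^4.010 = 16.111

16.11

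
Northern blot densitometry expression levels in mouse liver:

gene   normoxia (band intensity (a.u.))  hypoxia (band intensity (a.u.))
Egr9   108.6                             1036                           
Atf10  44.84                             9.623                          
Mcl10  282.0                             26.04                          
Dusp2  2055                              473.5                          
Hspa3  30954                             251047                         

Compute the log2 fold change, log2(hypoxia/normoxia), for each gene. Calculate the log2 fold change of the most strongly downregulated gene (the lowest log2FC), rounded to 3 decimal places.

-3.437

log2(1036/108.6) = 3.254  (Egr9)
log2(9.623/44.84) = -2.220  (Atf10)
log2(26.04/282.0) = -3.437  (Mcl10)
log2(473.5/2055) = -2.118  (Dusp2)
log2(251047/30954) = 3.020  (Hspa3)
Mcl10 is most strongly downregulated.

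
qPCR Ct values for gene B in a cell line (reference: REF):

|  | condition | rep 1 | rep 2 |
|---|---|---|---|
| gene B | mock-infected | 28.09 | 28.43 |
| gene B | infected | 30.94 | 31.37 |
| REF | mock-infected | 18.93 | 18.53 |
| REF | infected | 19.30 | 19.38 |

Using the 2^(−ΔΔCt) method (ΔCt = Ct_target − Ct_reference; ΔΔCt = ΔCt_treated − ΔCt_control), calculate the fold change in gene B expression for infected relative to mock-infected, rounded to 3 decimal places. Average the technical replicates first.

0.205

Mean Ct: gene B mock-infected 28.260; gene B infected 31.155; REF mock-infected 18.730; REF infected 19.340
ΔCt(mock-infected) = 28.260 − 18.730 = 9.530
ΔCt(infected) = 31.155 − 19.340 = 11.815
ΔΔCt = 11.815 − 9.530 = 2.285
Fold change = 2^(−2.285) = 0.2052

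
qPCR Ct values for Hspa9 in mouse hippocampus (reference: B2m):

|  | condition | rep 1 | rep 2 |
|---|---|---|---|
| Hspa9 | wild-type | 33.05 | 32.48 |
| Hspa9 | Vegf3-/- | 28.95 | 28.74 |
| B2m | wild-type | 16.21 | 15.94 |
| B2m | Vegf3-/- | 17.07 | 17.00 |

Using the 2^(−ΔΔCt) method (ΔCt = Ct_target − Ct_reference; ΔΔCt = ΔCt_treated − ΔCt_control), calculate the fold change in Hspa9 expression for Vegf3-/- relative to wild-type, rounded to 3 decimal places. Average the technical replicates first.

29.446

Mean Ct: Hspa9 wild-type 32.765; Hspa9 Vegf3-/- 28.845; B2m wild-type 16.075; B2m Vegf3-/- 17.035
ΔCt(wild-type) = 32.765 − 16.075 = 16.690
ΔCt(Vegf3-/-) = 28.845 − 17.035 = 11.810
ΔΔCt = 11.810 − 16.690 = -4.880
Fold change = 2^(−(-4.880)) = 2^4.880 = 29.4460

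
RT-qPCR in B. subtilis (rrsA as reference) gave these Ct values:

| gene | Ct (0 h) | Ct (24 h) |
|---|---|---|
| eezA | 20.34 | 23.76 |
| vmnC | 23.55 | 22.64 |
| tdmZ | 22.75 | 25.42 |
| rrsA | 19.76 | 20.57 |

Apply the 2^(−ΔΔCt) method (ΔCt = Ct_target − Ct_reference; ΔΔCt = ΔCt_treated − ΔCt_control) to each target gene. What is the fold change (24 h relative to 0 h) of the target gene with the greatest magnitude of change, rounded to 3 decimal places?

0.164

eezA: ΔΔCt = (23.76−20.57) − (20.34−19.76) = 3.19 − 0.58 = 2.61; fold change = 2^-2.61 = 0.164
vmnC: ΔΔCt = (22.64−20.57) − (23.55−19.76) = 2.07 − 3.79 = -1.72; fold change = 2^1.72 = 3.294
tdmZ: ΔΔCt = (25.42−20.57) − (22.75−19.76) = 4.85 − 2.99 = 1.86; fold change = 2^-1.86 = 0.275
eezA has the largest |ΔΔCt| = 2.61.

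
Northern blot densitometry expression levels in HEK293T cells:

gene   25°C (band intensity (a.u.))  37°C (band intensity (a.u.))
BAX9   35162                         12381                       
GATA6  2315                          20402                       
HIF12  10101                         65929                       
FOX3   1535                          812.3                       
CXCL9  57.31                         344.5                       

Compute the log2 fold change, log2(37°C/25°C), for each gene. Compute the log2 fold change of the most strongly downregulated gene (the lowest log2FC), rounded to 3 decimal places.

log2(12381/35162) = -1.506  (BAX9)
log2(20402/2315) = 3.140  (GATA6)
log2(65929/10101) = 2.706  (HIF12)
log2(812.3/1535) = -0.918  (FOX3)
log2(344.5/57.31) = 2.588  (CXCL9)
BAX9 is most strongly downregulated.

-1.506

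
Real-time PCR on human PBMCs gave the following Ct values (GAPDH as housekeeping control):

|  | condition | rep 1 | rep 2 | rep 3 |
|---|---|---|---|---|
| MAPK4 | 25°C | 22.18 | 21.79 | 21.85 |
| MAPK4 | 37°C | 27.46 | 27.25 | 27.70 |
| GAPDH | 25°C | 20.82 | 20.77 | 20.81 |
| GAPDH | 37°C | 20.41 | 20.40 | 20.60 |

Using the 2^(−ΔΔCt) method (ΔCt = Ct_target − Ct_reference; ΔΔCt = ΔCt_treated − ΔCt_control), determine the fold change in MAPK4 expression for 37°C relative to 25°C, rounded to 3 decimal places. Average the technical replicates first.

0.017

Mean Ct: MAPK4 25°C 21.940; MAPK4 37°C 27.470; GAPDH 25°C 20.800; GAPDH 37°C 20.470
ΔCt(25°C) = 21.940 − 20.800 = 1.140
ΔCt(37°C) = 27.470 − 20.470 = 7.000
ΔΔCt = 7.000 − 1.140 = 5.860
Fold change = 2^(−5.860) = 0.0172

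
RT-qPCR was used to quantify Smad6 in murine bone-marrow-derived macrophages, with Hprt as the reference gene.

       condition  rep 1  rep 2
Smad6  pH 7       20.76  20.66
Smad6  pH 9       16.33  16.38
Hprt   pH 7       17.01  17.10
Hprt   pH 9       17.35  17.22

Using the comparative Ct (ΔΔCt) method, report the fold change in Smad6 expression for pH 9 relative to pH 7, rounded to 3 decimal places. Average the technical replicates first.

Mean Ct: Smad6 pH 7 20.710; Smad6 pH 9 16.355; Hprt pH 7 17.055; Hprt pH 9 17.285
ΔCt(pH 7) = 20.710 − 17.055 = 3.655
ΔCt(pH 9) = 16.355 − 17.285 = -0.930
ΔΔCt = -0.930 − 3.655 = -4.585
Fold change = 2^(−(-4.585)) = 2^4.585 = 24.0006

24.001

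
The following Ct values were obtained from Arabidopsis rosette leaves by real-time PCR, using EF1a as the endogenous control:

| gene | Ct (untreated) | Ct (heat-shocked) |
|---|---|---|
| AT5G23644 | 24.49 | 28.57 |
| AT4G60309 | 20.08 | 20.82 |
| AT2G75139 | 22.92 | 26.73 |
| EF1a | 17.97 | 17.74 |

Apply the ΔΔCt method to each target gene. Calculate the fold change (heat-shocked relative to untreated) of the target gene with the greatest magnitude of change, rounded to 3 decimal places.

AT5G23644: ΔΔCt = (28.57−17.74) − (24.49−17.97) = 10.83 − 6.52 = 4.31; fold change = 2^-4.31 = 0.050
AT4G60309: ΔΔCt = (20.82−17.74) − (20.08−17.97) = 3.08 − 2.11 = 0.97; fold change = 2^-0.97 = 0.511
AT2G75139: ΔΔCt = (26.73−17.74) − (22.92−17.97) = 8.99 − 4.95 = 4.04; fold change = 2^-4.04 = 0.061
AT5G23644 has the largest |ΔΔCt| = 4.31.

0.050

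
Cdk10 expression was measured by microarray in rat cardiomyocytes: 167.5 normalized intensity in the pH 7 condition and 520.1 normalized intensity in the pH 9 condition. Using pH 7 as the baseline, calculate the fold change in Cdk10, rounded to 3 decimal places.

3.105

Fold change = 520.1 / 167.5 = 3.1051
Cdk10 is upregulated.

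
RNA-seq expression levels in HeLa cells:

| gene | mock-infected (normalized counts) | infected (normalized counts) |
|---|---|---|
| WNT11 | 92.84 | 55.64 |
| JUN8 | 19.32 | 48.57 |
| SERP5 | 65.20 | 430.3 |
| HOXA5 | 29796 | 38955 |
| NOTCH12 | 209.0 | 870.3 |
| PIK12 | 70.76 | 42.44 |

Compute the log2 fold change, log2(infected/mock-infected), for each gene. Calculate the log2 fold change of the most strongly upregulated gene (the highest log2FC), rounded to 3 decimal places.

log2(55.64/92.84) = -0.739  (WNT11)
log2(48.57/19.32) = 1.330  (JUN8)
log2(430.3/65.20) = 2.722  (SERP5)
log2(38955/29796) = 0.387  (HOXA5)
log2(870.3/209.0) = 2.058  (NOTCH12)
log2(42.44/70.76) = -0.738  (PIK12)
SERP5 is most strongly upregulated.

2.722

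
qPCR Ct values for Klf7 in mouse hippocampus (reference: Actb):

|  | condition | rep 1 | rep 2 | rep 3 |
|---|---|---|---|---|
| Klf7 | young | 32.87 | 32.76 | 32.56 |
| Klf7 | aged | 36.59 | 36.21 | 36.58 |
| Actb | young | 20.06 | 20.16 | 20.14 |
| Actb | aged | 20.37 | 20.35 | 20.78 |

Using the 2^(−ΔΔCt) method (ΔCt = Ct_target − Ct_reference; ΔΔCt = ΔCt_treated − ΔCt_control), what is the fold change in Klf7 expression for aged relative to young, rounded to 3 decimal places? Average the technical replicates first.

Mean Ct: Klf7 young 32.730; Klf7 aged 36.460; Actb young 20.120; Actb aged 20.500
ΔCt(young) = 32.730 − 20.120 = 12.610
ΔCt(aged) = 36.460 − 20.500 = 15.960
ΔΔCt = 15.960 − 12.610 = 3.350
Fold change = 2^(−3.350) = 0.0981

0.098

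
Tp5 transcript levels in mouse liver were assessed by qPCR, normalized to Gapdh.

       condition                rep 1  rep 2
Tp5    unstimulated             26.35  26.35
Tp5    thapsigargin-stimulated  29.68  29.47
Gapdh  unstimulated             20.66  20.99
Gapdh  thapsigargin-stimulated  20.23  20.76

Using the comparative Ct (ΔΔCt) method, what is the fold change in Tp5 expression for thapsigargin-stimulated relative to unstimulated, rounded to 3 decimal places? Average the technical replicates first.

0.085

Mean Ct: Tp5 unstimulated 26.350; Tp5 thapsigargin-stimulated 29.575; Gapdh unstimulated 20.825; Gapdh thapsigargin-stimulated 20.495
ΔCt(unstimulated) = 26.350 − 20.825 = 5.525
ΔCt(thapsigargin-stimulated) = 29.575 − 20.495 = 9.080
ΔΔCt = 9.080 − 5.525 = 3.555
Fold change = 2^(−3.555) = 0.0851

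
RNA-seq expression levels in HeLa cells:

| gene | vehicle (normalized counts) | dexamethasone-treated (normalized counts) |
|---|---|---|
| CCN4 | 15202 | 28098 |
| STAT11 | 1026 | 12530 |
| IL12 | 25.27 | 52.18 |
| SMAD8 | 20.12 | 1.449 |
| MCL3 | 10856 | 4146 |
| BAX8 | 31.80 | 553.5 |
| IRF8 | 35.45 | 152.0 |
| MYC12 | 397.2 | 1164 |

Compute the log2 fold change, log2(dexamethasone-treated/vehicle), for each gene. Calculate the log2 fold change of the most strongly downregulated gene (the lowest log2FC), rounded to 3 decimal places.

-3.796

log2(28098/15202) = 0.886  (CCN4)
log2(12530/1026) = 3.610  (STAT11)
log2(52.18/25.27) = 1.046  (IL12)
log2(1.449/20.12) = -3.796  (SMAD8)
log2(4146/10856) = -1.389  (MCL3)
log2(553.5/31.80) = 4.121  (BAX8)
log2(152.0/35.45) = 2.100  (IRF8)
log2(1164/397.2) = 1.551  (MYC12)
SMAD8 is most strongly downregulated.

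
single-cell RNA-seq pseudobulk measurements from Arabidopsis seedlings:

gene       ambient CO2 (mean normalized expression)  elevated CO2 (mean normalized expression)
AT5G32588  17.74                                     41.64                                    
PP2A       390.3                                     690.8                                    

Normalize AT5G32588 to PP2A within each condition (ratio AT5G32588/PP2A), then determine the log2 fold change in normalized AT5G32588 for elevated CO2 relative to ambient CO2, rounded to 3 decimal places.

0.407

AT5G32588/PP2A (ambient CO2) = 17.74 / 390.3 = 0.045452
AT5G32588/PP2A (elevated CO2) = 41.64 / 690.8 = 0.060278
Fold change = 0.060278 / 0.045452 = 1.3262
log2(1.3262) = 0.4073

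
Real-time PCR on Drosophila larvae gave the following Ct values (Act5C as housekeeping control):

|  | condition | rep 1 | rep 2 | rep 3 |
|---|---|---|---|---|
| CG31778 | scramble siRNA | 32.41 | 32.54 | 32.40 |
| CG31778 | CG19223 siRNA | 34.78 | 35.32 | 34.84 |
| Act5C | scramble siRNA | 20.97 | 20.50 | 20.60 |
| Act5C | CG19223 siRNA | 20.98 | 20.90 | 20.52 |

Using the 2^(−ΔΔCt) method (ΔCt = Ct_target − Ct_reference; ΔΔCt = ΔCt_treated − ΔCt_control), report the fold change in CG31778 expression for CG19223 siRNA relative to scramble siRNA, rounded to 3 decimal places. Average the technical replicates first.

Mean Ct: CG31778 scramble siRNA 32.450; CG31778 CG19223 siRNA 34.980; Act5C scramble siRNA 20.690; Act5C CG19223 siRNA 20.800
ΔCt(scramble siRNA) = 32.450 − 20.690 = 11.760
ΔCt(CG19223 siRNA) = 34.980 − 20.800 = 14.180
ΔΔCt = 14.180 − 11.760 = 2.420
Fold change = 2^(−2.420) = 0.1869

0.187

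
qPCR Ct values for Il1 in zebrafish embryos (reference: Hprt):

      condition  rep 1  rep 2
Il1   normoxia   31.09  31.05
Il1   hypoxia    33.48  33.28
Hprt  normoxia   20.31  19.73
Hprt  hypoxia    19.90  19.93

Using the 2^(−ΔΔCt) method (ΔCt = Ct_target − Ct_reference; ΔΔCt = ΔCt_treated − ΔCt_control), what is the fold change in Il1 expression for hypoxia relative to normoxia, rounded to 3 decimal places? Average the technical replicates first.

0.188

Mean Ct: Il1 normoxia 31.070; Il1 hypoxia 33.380; Hprt normoxia 20.020; Hprt hypoxia 19.915
ΔCt(normoxia) = 31.070 − 20.020 = 11.050
ΔCt(hypoxia) = 33.380 − 19.915 = 13.465
ΔΔCt = 13.465 − 11.050 = 2.415
Fold change = 2^(−2.415) = 0.1875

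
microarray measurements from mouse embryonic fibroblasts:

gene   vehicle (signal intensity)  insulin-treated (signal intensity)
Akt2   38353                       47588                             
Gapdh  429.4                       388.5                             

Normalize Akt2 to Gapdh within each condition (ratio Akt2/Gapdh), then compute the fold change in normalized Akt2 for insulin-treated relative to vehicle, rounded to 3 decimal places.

Akt2/Gapdh (vehicle) = 38353 / 429.4 = 89.318
Akt2/Gapdh (insulin-treated) = 47588 / 388.5 = 122.49
Fold change = 122.49 / 89.318 = 1.3714

1.371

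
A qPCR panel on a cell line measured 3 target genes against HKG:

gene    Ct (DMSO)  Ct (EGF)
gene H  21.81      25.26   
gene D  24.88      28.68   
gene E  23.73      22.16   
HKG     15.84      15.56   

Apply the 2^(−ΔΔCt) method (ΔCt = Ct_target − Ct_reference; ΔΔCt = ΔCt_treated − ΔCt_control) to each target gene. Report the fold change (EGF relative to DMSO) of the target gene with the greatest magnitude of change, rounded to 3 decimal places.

0.059

gene H: ΔΔCt = (25.26−15.56) − (21.81−15.84) = 9.70 − 5.97 = 3.73; fold change = 2^-3.73 = 0.075
gene D: ΔΔCt = (28.68−15.56) − (24.88−15.84) = 13.12 − 9.04 = 4.08; fold change = 2^-4.08 = 0.059
gene E: ΔΔCt = (22.16−15.56) − (23.73−15.84) = 6.60 − 7.89 = -1.29; fold change = 2^1.29 = 2.445
gene D has the largest |ΔΔCt| = 4.08.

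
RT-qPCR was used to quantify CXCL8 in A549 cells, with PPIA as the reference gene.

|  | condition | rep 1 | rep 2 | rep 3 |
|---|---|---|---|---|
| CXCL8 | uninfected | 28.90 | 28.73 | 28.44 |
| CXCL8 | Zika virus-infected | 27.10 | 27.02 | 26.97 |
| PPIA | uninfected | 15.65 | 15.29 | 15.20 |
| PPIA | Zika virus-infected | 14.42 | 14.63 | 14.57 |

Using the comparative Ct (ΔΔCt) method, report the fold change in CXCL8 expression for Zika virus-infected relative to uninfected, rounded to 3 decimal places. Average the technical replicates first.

Mean Ct: CXCL8 uninfected 28.690; CXCL8 Zika virus-infected 27.030; PPIA uninfected 15.380; PPIA Zika virus-infected 14.540
ΔCt(uninfected) = 28.690 − 15.380 = 13.310
ΔCt(Zika virus-infected) = 27.030 − 14.540 = 12.490
ΔΔCt = 12.490 − 13.310 = -0.820
Fold change = 2^(−(-0.820)) = 2^0.820 = 1.7654

1.765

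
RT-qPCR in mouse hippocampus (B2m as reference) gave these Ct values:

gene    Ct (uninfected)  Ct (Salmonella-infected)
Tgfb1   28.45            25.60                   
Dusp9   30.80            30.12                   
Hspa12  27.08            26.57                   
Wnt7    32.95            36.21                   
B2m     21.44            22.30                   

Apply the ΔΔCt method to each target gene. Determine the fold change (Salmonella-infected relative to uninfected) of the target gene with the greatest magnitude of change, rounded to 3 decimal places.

Tgfb1: ΔΔCt = (25.60−22.30) − (28.45−21.44) = 3.30 − 7.01 = -3.71; fold change = 2^3.71 = 13.086
Dusp9: ΔΔCt = (30.12−22.30) − (30.80−21.44) = 7.82 − 9.36 = -1.54; fold change = 2^1.54 = 2.908
Hspa12: ΔΔCt = (26.57−22.30) − (27.08−21.44) = 4.27 − 5.64 = -1.37; fold change = 2^1.37 = 2.585
Wnt7: ΔΔCt = (36.21−22.30) − (32.95−21.44) = 13.91 − 11.51 = 2.40; fold change = 2^-2.40 = 0.189
Tgfb1 has the largest |ΔΔCt| = 3.71.

13.086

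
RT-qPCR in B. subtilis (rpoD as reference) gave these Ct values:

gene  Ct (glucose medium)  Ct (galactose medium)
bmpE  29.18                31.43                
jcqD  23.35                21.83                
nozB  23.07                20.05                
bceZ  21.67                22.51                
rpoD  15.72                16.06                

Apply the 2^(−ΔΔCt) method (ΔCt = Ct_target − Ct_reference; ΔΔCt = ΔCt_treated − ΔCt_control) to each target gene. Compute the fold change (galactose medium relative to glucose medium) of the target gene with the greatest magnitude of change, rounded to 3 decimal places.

bmpE: ΔΔCt = (31.43−16.06) − (29.18−15.72) = 15.37 − 13.46 = 1.91; fold change = 2^-1.91 = 0.266
jcqD: ΔΔCt = (21.83−16.06) − (23.35−15.72) = 5.77 − 7.63 = -1.86; fold change = 2^1.86 = 3.630
nozB: ΔΔCt = (20.05−16.06) − (23.07−15.72) = 3.99 − 7.35 = -3.36; fold change = 2^3.36 = 10.267
bceZ: ΔΔCt = (22.51−16.06) − (21.67−15.72) = 6.45 − 5.95 = 0.50; fold change = 2^-0.50 = 0.707
nozB has the largest |ΔΔCt| = 3.36.

10.267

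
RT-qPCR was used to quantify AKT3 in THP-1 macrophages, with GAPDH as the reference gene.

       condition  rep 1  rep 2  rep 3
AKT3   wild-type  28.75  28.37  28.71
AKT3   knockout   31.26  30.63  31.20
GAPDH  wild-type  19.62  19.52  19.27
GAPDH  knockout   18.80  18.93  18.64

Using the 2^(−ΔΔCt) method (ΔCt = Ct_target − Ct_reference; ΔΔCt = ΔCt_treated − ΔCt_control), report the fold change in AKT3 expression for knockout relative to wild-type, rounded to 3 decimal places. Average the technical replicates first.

0.117

Mean Ct: AKT3 wild-type 28.610; AKT3 knockout 31.030; GAPDH wild-type 19.470; GAPDH knockout 18.790
ΔCt(wild-type) = 28.610 − 19.470 = 9.140
ΔCt(knockout) = 31.030 − 18.790 = 12.240
ΔΔCt = 12.240 − 9.140 = 3.100
Fold change = 2^(−3.100) = 0.1166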